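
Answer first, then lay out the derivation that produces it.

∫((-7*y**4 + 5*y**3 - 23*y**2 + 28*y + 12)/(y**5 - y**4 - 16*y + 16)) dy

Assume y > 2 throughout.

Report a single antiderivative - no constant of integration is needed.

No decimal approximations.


The answer is -3*log(y - 2) - log(y - 1) - 3*log(y + 2) - atan(y/2)/2.
Step 1. Decompose ∫((-7*y**4 + 5*y**3 - 23*y**2 + 28*y + 12)/(y**5 - y**4 - 16*y + 16)) dy by partial fractions, (-7*y**4 + 5*y**3 - 23*y**2 + 28*y + 12)/(y**5 - y**4 - 16*y + 16) = -1/(y**2 + 4) - 3/(y + 2) - 1/(y - 1) - 3/(y - 2): now ∫(-3/(y - 2)) dy + ∫(-1/(y - 1)) dy + ∫(-3/(y + 2)) dy + ∫(-1/(y**2 + 4)) dy.
Step 2. Evaluate the standard form [assuming y > -2]: now -3*log(y + 2) + ∫(-3/(y - 2)) dy + ∫(-1/(y - 1)) dy + ∫(-1/(y**2 + 4)) dy.
Step 3. Evaluate the standard form [assuming y > 1]: now -log(y - 1) - 3*log(y + 2) + ∫(-3/(y - 2)) dy + ∫(-1/(y**2 + 4)) dy.
Step 4. Evaluate the standard form [assuming y > 2]: now -3*log(y - 2) - log(y - 1) - 3*log(y + 2) + ∫(-1/(y**2 + 4)) dy.
Step 5. Evaluate the standard form: now -3*log(y - 2) - log(y - 1) - 3*log(y + 2) - atan(y/2)/2.
Answer: -3*log(y - 2) - log(y - 1) - 3*log(y + 2) - atan(y/2)/2.


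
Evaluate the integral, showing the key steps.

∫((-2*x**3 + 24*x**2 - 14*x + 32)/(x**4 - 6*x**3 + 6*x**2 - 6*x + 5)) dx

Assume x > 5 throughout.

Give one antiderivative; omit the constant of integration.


Step 1. Decompose ∫((-2*x**3 + 24*x**2 - 14*x + 32)/(x**4 - 6*x**3 + 6*x**2 - 6*x + 5)) dx by partial fractions, (-2*x**3 + 24*x**2 - 14*x + 32)/(x**4 - 6*x**3 + 6*x**2 - 6*x + 5) = 2/(x**2 + 1) - 5/(x - 1) + 3/(x - 5): now ∫(3/(x - 5)) dx + ∫(-5/(x - 1)) dx + ∫(2/(x**2 + 1)) dx.
Step 2. Evaluate the standard form [assuming x > 5]: now 3*log(x - 5) + ∫(-5/(x - 1)) dx + ∫(2/(x**2 + 1)) dx.
Step 3. Evaluate the standard form [assuming x > 1]: now 3*log(x - 5) - 5*log(x - 1) + ∫(2/(x**2 + 1)) dx.
Step 4. Evaluate the standard form: now 3*log(x - 5) - 5*log(x - 1) + 2*atan(x).
Answer: 3*log(x - 5) - 5*log(x - 1) + 2*atan(x).


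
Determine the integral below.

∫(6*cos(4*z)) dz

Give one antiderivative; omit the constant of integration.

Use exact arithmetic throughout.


Answer: 3*sin(4*z)/2.


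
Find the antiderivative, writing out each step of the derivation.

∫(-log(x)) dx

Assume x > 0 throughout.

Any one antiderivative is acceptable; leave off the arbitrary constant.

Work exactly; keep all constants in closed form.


Step 1. Integrate ∫(-log(x)) dx by parts with u = log(x), dv = (-1) dx, so v = -x [assuming x > 0]: now -x*log(x) + ∫(1) dx.
Step 2. Evaluate the standard form: now -x*log(x) + x.
Answer: -x*log(x) + x.


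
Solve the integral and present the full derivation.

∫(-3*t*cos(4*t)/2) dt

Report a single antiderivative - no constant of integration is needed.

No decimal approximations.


Step 1. Integrate ∫(-3*t*cos(4*t)/2) dt by parts with u = t, dv = (-3*cos(4*t)/2) dt, so v = -3*sin(4*t)/8: now -3*t*sin(4*t)/8 + ∫(3*sin(4*t)/8) dt.
Step 2. Evaluate the standard form: now -3*t*sin(4*t)/8 - 3*cos(4*t)/32.
Answer: -3*t*sin(4*t)/8 - 3*cos(4*t)/32.


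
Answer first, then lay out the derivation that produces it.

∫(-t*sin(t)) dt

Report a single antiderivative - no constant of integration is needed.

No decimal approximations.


The answer is t*cos(t) - sin(t).
Step 1. Integrate ∫(-t*sin(t)) dt by parts with u = t, dv = (-sin(t)) dt, so v = cos(t): now t*cos(t) + ∫(-cos(t)) dt.
Step 2. Evaluate the standard form: now t*cos(t) - sin(t).
Answer: t*cos(t) - sin(t).


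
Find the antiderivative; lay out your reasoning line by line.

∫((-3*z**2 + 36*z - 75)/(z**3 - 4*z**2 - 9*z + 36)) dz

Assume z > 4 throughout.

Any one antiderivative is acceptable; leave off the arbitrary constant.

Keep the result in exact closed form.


Step 1. Decompose ∫((-3*z**2 + 36*z - 75)/(z**3 - 4*z**2 - 9*z + 36)) dz by partial fractions, (-3*z**2 + 36*z - 75)/(z**3 - 4*z**2 - 9*z + 36) = -5/(z + 3) - 1/(z - 3) + 3/(z - 4): now ∫(3/(z - 4)) dz + ∫(-1/(z - 3)) dz + ∫(-5/(z + 3)) dz.
Step 2. Evaluate the standard form [assuming z > -3]: now -5*log(z + 3) + ∫(3/(z - 4)) dz + ∫(-1/(z - 3)) dz.
Step 3. Evaluate the standard form [assuming z > 3]: now -log(z - 3) - 5*log(z + 3) + ∫(3/(z - 4)) dz.
Step 4. Evaluate the standard form [assuming z > 4]: now 3*log(z - 4) - log(z - 3) - 5*log(z + 3).
Answer: 3*log(z - 4) - log(z - 3) - 5*log(z + 3).


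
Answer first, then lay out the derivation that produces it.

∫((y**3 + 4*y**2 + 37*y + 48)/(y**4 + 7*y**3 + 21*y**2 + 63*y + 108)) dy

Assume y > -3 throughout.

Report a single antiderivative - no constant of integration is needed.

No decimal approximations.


The answer is -3*log(y + 3) + 4*log(y + 4) + 4*atan(y/3)/3.
Step 1. Decompose ∫((y**3 + 4*y**2 + 37*y + 48)/(y**4 + 7*y**3 + 21*y**2 + 63*y + 108)) dy by partial fractions, (y**3 + 4*y**2 + 37*y + 48)/(y**4 + 7*y**3 + 21*y**2 + 63*y + 108) = 4/(y**2 + 9) + 4/(y + 4) - 3/(y + 3): now ∫(-3/(y + 3)) dy + ∫(4/(y + 4)) dy + ∫(4/(y**2 + 9)) dy.
Step 2. Evaluate the standard form [assuming y > -4]: now 4*log(y + 4) + ∫(-3/(y + 3)) dy + ∫(4/(y**2 + 9)) dy.
Step 3. Evaluate the standard form [assuming y > -3]: now -3*log(y + 3) + 4*log(y + 4) + ∫(4/(y**2 + 9)) dy.
Step 4. Evaluate the standard form: now -3*log(y + 3) + 4*log(y + 4) + 4*atan(y/3)/3.
Answer: -3*log(y + 3) + 4*log(y + 4) + 4*atan(y/3)/3.


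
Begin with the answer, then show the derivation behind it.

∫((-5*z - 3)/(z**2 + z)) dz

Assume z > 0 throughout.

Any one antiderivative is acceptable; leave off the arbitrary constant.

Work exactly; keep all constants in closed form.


The answer is -3*log(z) - 2*log(z + 1).
Step 1. Decompose ∫((-5*z - 3)/(z**2 + z)) dz by partial fractions, (-5*z - 3)/(z**2 + z) = -2/(z + 1) - 3/z: now ∫(-3/z) dz + ∫(-2/(z + 1)) dz.
Step 2. Evaluate the standard form [assuming z > 0]: now -3*log(z) + ∫(-2/(z + 1)) dz.
Step 3. Evaluate the standard form [assuming z > -1]: now -3*log(z) - 2*log(z + 1).
Answer: -3*log(z) - 2*log(z + 1).


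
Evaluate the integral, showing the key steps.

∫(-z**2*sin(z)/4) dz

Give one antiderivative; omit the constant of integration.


Step 1. Integrate ∫(-z**2*sin(z)/4) dz by parts with u = z**2, dv = (-sin(z)/4) dz, so v = cos(z)/4: now z**2*cos(z)/4 + ∫(-z*cos(z)/2) dz.
Step 2. Integrate ∫(-z*cos(z)/2) dz by parts with u = z, dv = (-cos(z)/2) dz, so v = -sin(z)/2: now z**2*cos(z)/4 - z*sin(z)/2 + ∫(sin(z)/2) dz.
Step 3. Evaluate the standard form: now z**2*cos(z)/4 - z*sin(z)/2 - cos(z)/2.
Answer: z**2*cos(z)/4 - z*sin(z)/2 - cos(z)/2.


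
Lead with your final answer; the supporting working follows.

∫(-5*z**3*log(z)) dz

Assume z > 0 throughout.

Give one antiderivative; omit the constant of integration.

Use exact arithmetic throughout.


The answer is -5*z**4*log(z)/4 + 5*z**4/16.
Step 1. Integrate ∫(-5*z**3*log(z)) dz by parts with u = log(z), dv = (-5*z**3) dz, so v = -5*z**4/4 [assuming z > 0]: now -5*z**4*log(z)/4 + ∫(5*z**3/4) dz.
Step 2. Evaluate the standard form: now -5*z**4*log(z)/4 + 5*z**4/16.
Answer: -5*z**4*log(z)/4 + 5*z**4/16.


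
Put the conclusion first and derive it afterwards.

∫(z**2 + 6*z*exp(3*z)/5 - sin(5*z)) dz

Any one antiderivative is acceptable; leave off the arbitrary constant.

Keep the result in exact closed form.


The answer is z**3/3 + 2*z*exp(3*z)/5 - 2*exp(3*z)/15 + cos(5*z)/5.
Step 1. Rewrite: now ∫(z**2) dz + ∫(6*z*exp(3*z)/5) dz + ∫(-sin(5*z)) dz.
Step 2. Evaluate the standard form: now cos(5*z)/5 + ∫(z**2) dz + ∫(6*z*exp(3*z)/5) dz.
Step 3. Evaluate the standard form: now z**3/3 + cos(5*z)/5 + ∫(6*z*exp(3*z)/5) dz.
Step 4. Integrate ∫(6*z*exp(3*z)/5) dz by parts with u = z, dv = (6*exp(3*z)/5) dz, so v = 2*exp(3*z)/5: now z**3/3 + 2*z*exp(3*z)/5 + cos(5*z)/5 + ∫(-2*exp(3*z)/5) dz.
Step 5. Evaluate the standard form: now z**3/3 + 2*z*exp(3*z)/5 - 2*exp(3*z)/15 + cos(5*z)/5.
Answer: z**3/3 + 2*z*exp(3*z)/5 - 2*exp(3*z)/15 + cos(5*z)/5.


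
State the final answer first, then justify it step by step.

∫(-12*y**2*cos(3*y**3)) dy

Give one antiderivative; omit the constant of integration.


The answer is -4*sin(3*y**3)/3.
Step 1. Substitute u = y**3, turning ∫(-12*y**2*cos(3*y**3)) dy into ∫(-4*cos(3*u)) du: now ∫(-4*cos(3*u)) du.
Step 2. Evaluate the standard form: now -4*sin(3*u)/3.
Step 3. Substitute back u = y**3: now -4*sin(3*y**3)/3.
Answer: -4*sin(3*y**3)/3.


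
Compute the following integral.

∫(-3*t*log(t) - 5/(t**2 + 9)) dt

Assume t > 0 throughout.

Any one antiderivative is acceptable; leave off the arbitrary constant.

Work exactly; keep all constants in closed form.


Answer: -3*t**2*log(t)/2 + 3*t**2/4 - 5*atan(t/3)/3.


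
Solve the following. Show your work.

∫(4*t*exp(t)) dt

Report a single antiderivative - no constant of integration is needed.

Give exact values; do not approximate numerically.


Step 1. Integrate ∫(4*t*exp(t)) dt by parts with u = t, dv = (4*exp(t)) dt, so v = 4*exp(t): now 4*t*exp(t) + ∫(-4*exp(t)) dt.
Step 2. Evaluate the standard form: now 4*t*exp(t) - 4*exp(t).
Answer: 4*t*exp(t) - 4*exp(t).


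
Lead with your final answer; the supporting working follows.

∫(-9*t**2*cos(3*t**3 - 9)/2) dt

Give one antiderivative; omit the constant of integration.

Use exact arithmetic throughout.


The answer is -sin(3*t**3 - 9)/2.
Step 1. Substitute u = t**3 - 3, turning ∫(-9*t**2*cos(3*t**3 - 9)/2) dt into ∫(-3*cos(3*u)/2) du: now ∫(-3*cos(3*u)/2) du.
Step 2. Evaluate the standard form: now -sin(3*u)/2.
Step 3. Substitute back u = t**3 - 3: now -sin(3*t**3 - 9)/2.
Answer: -sin(3*t**3 - 9)/2.


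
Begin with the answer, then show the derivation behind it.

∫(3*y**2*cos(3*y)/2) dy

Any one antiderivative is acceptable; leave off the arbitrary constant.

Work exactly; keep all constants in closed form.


The answer is y**2*sin(3*y)/2 + y*cos(3*y)/3 - sin(3*y)/9.
Step 1. Integrate ∫(3*y**2*cos(3*y)/2) dy by parts with u = y**2, dv = (3*cos(3*y)/2) dy, so v = sin(3*y)/2: now y**2*sin(3*y)/2 + ∫(-y*sin(3*y)) dy.
Step 2. Integrate ∫(-y*sin(3*y)) dy by parts with u = y, dv = (-sin(3*y)) dy, so v = cos(3*y)/3: now y**2*sin(3*y)/2 + y*cos(3*y)/3 + ∫(-cos(3*y)/3) dy.
Step 3. Evaluate the standard form: now y**2*sin(3*y)/2 + y*cos(3*y)/3 - sin(3*y)/9.
Answer: y**2*sin(3*y)/2 + y*cos(3*y)/3 - sin(3*y)/9.


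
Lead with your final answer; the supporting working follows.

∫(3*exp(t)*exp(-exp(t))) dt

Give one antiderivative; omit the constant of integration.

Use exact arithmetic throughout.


The answer is -3*exp(-exp(t)).
Step 1. Substitute u = exp(t), turning ∫(3*exp(t)*exp(-exp(t))) dt into ∫(3*exp(-u)) du: now ∫(3*exp(-u)) du.
Step 2. Evaluate the standard form: now -3*exp(-u).
Step 3. Substitute back u = exp(t): now -3*exp(-exp(t)).
Answer: -3*exp(-exp(t)).


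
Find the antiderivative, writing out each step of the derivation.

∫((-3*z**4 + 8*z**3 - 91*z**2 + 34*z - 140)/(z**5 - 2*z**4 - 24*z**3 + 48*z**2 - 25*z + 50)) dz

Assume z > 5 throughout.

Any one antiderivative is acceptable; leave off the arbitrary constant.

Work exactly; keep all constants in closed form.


Step 1. Decompose ∫((-3*z**4 + 8*z**3 - 91*z**2 + 34*z - 140)/(z**5 - 2*z**4 - 24*z**3 + 48*z**2 - 25*z + 50)) dz by partial fractions, (-3*z**4 + 8*z**3 - 91*z**2 + 34*z - 140)/(z**5 - 2*z**4 - 24*z**3 + 48*z**2 - 25*z + 50) = -1/(z**2 + 1) - 3/(z + 5) + 4/(z - 2) - 4/(z - 5): now ∫(-4/(z - 5)) dz + ∫(4/(z - 2)) dz + ∫(-3/(z + 5)) dz + ∫(-1/(z**2 + 1)) dz.
Step 2. Evaluate the standard form [assuming z > 5]: now -4*log(z - 5) + ∫(4/(z - 2)) dz + ∫(-3/(z + 5)) dz + ∫(-1/(z**2 + 1)) dz.
Step 3. Evaluate the standard form [assuming z > -5]: now -4*log(z - 5) - 3*log(z + 5) + ∫(4/(z - 2)) dz + ∫(-1/(z**2 + 1)) dz.
Step 4. Evaluate the standard form [assuming z > 2]: now -4*log(z - 5) + 4*log(z - 2) - 3*log(z + 5) + ∫(-1/(z**2 + 1)) dz.
Step 5. Evaluate the standard form: now -4*log(z - 5) + 4*log(z - 2) - 3*log(z + 5) - atan(z).
Answer: -4*log(z - 5) + 4*log(z - 2) - 3*log(z + 5) - atan(z).


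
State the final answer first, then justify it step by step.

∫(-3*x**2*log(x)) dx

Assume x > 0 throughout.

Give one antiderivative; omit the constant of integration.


The answer is -x**3*log(x) + x**3/3.
Step 1. Integrate ∫(-3*x**2*log(x)) dx by parts with u = log(x), dv = (-3*x**2) dx, so v = -x**3 [assuming x > 0]: now -x**3*log(x) + ∫(x**2) dx.
Step 2. Evaluate the standard form: now -x**3*log(x) + x**3/3.
Answer: -x**3*log(x) + x**3/3.


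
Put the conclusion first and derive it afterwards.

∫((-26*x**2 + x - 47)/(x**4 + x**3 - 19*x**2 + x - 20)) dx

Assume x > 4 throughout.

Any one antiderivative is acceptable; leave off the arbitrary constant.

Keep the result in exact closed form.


The answer is -3*log(x - 4) + 3*log(x + 5) + atan(x).
Step 1. Decompose ∫((-26*x**2 + x - 47)/(x**4 + x**3 - 19*x**2 + x - 20)) dx by partial fractions, (-26*x**2 + x - 47)/(x**4 + x**3 - 19*x**2 + x - 20) = 1/(x**2 + 1) + 3/(x + 5) - 3/(x - 4): now ∫(-3/(x - 4)) dx + ∫(3/(x + 5)) dx + ∫(1/(x**2 + 1)) dx.
Step 2. Evaluate the standard form [assuming x > 4]: now -3*log(x - 4) + ∫(3/(x + 5)) dx + ∫(1/(x**2 + 1)) dx.
Step 3. Evaluate the standard form [assuming x > -5]: now -3*log(x - 4) + 3*log(x + 5) + ∫(1/(x**2 + 1)) dx.
Step 4. Evaluate the standard form: now -3*log(x - 4) + 3*log(x + 5) + atan(x).
Answer: -3*log(x - 4) + 3*log(x + 5) + atan(x).


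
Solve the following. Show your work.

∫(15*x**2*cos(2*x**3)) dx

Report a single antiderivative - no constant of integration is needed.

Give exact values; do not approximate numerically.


Step 1. Substitute u = x**3, turning ∫(15*x**2*cos(2*x**3)) dx into ∫(5*cos(2*u)) du: now ∫(5*cos(2*u)) du.
Step 2. Evaluate the standard form: now 5*sin(2*u)/2.
Step 3. Substitute back u = x**3: now 5*sin(2*x**3)/2.
Answer: 5*sin(2*x**3)/2.


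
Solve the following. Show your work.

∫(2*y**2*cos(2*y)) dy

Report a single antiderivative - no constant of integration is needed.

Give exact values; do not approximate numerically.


Step 1. Integrate ∫(2*y**2*cos(2*y)) dy by parts with u = y**2, dv = (2*cos(2*y)) dy, so v = sin(2*y): now y**2*sin(2*y) + ∫(-2*y*sin(2*y)) dy.
Step 2. Integrate ∫(-2*y*sin(2*y)) dy by parts with u = y, dv = (-2*sin(2*y)) dy, so v = cos(2*y): now y**2*sin(2*y) + y*cos(2*y) + ∫(-cos(2*y)) dy.
Step 3. Evaluate the standard form: now y**2*sin(2*y) + y*cos(2*y) - sin(2*y)/2.
Answer: y**2*sin(2*y) + y*cos(2*y) - sin(2*y)/2.


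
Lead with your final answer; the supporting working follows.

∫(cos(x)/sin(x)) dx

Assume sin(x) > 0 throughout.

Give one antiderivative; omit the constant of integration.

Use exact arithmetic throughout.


The answer is log(sin(x)).
Step 1. Substitute u = sin(x), turning ∫(cos(x)/sin(x)) dx into ∫(1/u) du: now ∫(1/u) du.
Step 2. Evaluate the standard form [assuming u > 0]: now log(u).
Step 3. Substitute back u = sin(x): now log(sin(x)).
Answer: log(sin(x)).


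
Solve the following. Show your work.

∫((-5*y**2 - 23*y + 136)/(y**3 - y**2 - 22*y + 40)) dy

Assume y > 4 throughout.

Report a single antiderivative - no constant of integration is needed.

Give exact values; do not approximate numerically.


Step 1. Decompose ∫((-5*y**2 - 23*y + 136)/(y**3 - y**2 - 22*y + 40)) dy by partial fractions, (-5*y**2 - 23*y + 136)/(y**3 - y**2 - 22*y + 40) = 2/(y + 5) - 5/(y - 2) - 2/(y - 4): now ∫(-2/(y - 4)) dy + ∫(-5/(y - 2)) dy + ∫(2/(y + 5)) dy.
Step 2. Evaluate the standard form [assuming y > 4]: now -2*log(y - 4) + ∫(-5/(y - 2)) dy + ∫(2/(y + 5)) dy.
Step 3. Evaluate the standard form [assuming y > -5]: now -2*log(y - 4) + 2*log(y + 5) + ∫(-5/(y - 2)) dy.
Step 4. Evaluate the standard form [assuming y > 2]: now -2*log(y - 4) - 5*log(y - 2) + 2*log(y + 5).
Answer: -2*log(y - 4) - 5*log(y - 2) + 2*log(y + 5).


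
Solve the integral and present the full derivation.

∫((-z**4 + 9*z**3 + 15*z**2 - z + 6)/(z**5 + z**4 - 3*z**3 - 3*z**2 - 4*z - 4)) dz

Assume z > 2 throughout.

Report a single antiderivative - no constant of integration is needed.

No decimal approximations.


Step 1. Decompose ∫((-z**4 + 9*z**3 + 15*z**2 - z + 6)/(z**5 + z**4 - 3*z**3 - 3*z**2 - 4*z - 4)) dz by partial fractions, (-z**4 + 9*z**3 + 15*z**2 - z + 6)/(z**5 + z**4 - 3*z**3 - 3*z**2 - 4*z - 4) = 2/(z**2 + 1) - 1/(z + 2) - 2/(z + 1) + 2/(z - 2): now ∫(2/(z - 2)) dz + ∫(-2/(z + 1)) dz + ∫(-1/(z + 2)) dz + ∫(2/(z**2 + 1)) dz.
Step 2. Evaluate the standard form [assuming z > -2]: now -log(z + 2) + ∫(2/(z - 2)) dz + ∫(-2/(z + 1)) dz + ∫(2/(z**2 + 1)) dz.
Step 3. Evaluate the standard form [assuming z > -1]: now -2*log(z + 1) - log(z + 2) + ∫(2/(z - 2)) dz + ∫(2/(z**2 + 1)) dz.
Step 4. Evaluate the standard form [assuming z > 2]: now 2*log(z - 2) - 2*log(z + 1) - log(z + 2) + ∫(2/(z**2 + 1)) dz.
Step 5. Evaluate the standard form: now 2*log(z - 2) - 2*log(z + 1) - log(z + 2) + 2*atan(z).
Answer: 2*log(z - 2) - 2*log(z + 1) - log(z + 2) + 2*atan(z).


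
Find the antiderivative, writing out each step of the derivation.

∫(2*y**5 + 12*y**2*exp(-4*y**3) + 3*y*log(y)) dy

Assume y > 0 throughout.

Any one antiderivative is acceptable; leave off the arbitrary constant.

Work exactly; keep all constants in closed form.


Step 1. Rewrite: now ∫(2*y**5) dy + ∫(3*y*log(y)) dy + ∫(12*y**2*exp(-4*y**3)) dy.
Step 2. Substitute u = y**3, turning ∫(12*y**2*exp(-4*y**3)) dy into ∫(4*exp(-4*u)) du: now ∫(2*y**5) dy + ∫(3*y*log(y)) dy + ∫(4*exp(-4*u)) du.
Step 3. Evaluate the standard form: now ∫(2*y**5) dy + ∫(3*y*log(y)) dy - exp(-4*u).
Step 4. Substitute back u = y**3: now ∫(2*y**5) dy + ∫(3*y*log(y)) dy - exp(-4*y**3).
Step 5. Evaluate the standard form: now y**6/3 + ∫(3*y*log(y)) dy - exp(-4*y**3).
Step 6. Integrate ∫(3*y*log(y)) dy by parts with u = log(y), dv = (3*y) dy, so v = 3*y**2/2 [assuming y > 0]: now y**6/3 + 3*y**2*log(y)/2 + ∫(-3*y/2) dy - exp(-4*y**3).
Step 7. Evaluate the standard form: now y**6/3 + 3*y**2*log(y)/2 - 3*y**2/4 - exp(-4*y**3).
Answer: y**6/3 + 3*y**2*log(y)/2 - 3*y**2/4 - exp(-4*y**3).


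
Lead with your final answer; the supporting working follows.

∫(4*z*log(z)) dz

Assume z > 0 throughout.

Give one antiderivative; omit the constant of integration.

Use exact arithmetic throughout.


The answer is 2*z**2*log(z) - z**2.
Step 1. Integrate ∫(4*z*log(z)) dz by parts with u = log(z), dv = (4*z) dz, so v = 2*z**2 [assuming z > 0]: now 2*z**2*log(z) + ∫(-2*z) dz.
Step 2. Evaluate the standard form: now 2*z**2*log(z) - z**2.
Answer: 2*z**2*log(z) - z**2.


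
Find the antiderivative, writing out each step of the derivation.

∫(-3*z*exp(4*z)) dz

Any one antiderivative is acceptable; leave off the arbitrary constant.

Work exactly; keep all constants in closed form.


Step 1. Integrate ∫(-3*z*exp(4*z)) dz by parts with u = z, dv = (-3*exp(4*z)) dz, so v = -3*exp(4*z)/4: now -3*z*exp(4*z)/4 + ∫(3*exp(4*z)/4) dz.
Step 2. Evaluate the standard form: now -3*z*exp(4*z)/4 + 3*exp(4*z)/16.
Answer: -3*z*exp(4*z)/4 + 3*exp(4*z)/16.


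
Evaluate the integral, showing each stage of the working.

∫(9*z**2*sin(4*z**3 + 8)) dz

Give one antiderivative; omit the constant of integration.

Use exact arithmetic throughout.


Step 1. Substitute u = z**3 + 2, turning ∫(9*z**2*sin(4*z**3 + 8)) dz into ∫(3*sin(4*u)) du: now ∫(3*sin(4*u)) du.
Step 2. Evaluate the standard form: now -3*cos(4*u)/4.
Step 3. Substitute back u = z**3 + 2: now -3*cos(4*z**3 + 8)/4.
Answer: -3*cos(4*z**3 + 8)/4.


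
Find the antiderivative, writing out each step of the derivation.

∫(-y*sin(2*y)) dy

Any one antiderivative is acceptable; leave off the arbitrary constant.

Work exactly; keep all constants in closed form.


Step 1. Integrate ∫(-y*sin(2*y)) dy by parts with u = y, dv = (-sin(2*y)) dy, so v = cos(2*y)/2: now y*cos(2*y)/2 + ∫(-cos(2*y)/2) dy.
Step 2. Evaluate the standard form: now y*cos(2*y)/2 - sin(2*y)/4.
Answer: y*cos(2*y)/2 - sin(2*y)/4.


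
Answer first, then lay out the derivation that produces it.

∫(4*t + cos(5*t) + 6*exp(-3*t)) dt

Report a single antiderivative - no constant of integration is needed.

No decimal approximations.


The answer is 2*t**2 + sin(5*t)/5 - 2*exp(-3*t).
Step 1. Rewrite: now ∫(4*t) dt + ∫(6*exp(-3*t)) dt + ∫(cos(5*t)) dt.
Step 2. Evaluate the standard form: now 2*t**2 + ∫(6*exp(-3*t)) dt + ∫(cos(5*t)) dt.
Step 3. Evaluate the standard form: now 2*t**2 + ∫(cos(5*t)) dt - 2*exp(-3*t).
Step 4. Evaluate the standard form: now 2*t**2 + sin(5*t)/5 - 2*exp(-3*t).
Answer: 2*t**2 + sin(5*t)/5 - 2*exp(-3*t).


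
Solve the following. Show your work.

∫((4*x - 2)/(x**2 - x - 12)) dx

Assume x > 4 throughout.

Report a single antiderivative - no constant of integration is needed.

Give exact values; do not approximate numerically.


Step 1. Decompose ∫((4*x - 2)/(x**2 - x - 12)) dx by partial fractions, (4*x - 2)/(x**2 - x - 12) = 2/(x + 3) + 2/(x - 4): now ∫(2/(x - 4)) dx + ∫(2/(x + 3)) dx.
Step 2. Evaluate the standard form [assuming x > 4]: now 2*log(x - 4) + ∫(2/(x + 3)) dx.
Step 3. Evaluate the standard form [assuming x > -3]: now 2*log(x - 4) + 2*log(x + 3).
Answer: 2*log(x - 4) + 2*log(x + 3).


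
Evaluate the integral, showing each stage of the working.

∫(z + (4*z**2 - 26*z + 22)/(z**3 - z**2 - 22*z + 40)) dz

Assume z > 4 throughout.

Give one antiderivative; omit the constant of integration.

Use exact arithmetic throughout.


Step 1. Rewrite: now ∫(z) dz + ∫((4*z**2 - 26*z + 22)/(z**3 - z**2 - 22*z + 40)) dz.
Step 2. Evaluate the standard form: now z**2/2 + ∫((4*z**2 - 26*z + 22)/(z**3 - z**2 - 22*z + 40)) dz.
Step 3. Decompose ∫((4*z**2 - 26*z + 22)/(z**3 - z**2 - 22*z + 40)) dz by partial fractions, (4*z**2 - 26*z + 22)/(z**3 - z**2 - 22*z + 40) = 4/(z + 5) + 1/(z - 2) - 1/(z - 4): now z**2/2 + ∫(-1/(z - 4)) dz + ∫(1/(z - 2)) dz + ∫(4/(z + 5)) dz.
Step 4. Evaluate the standard form [assuming z > -5]: now z**2/2 + 4*log(z + 5) + ∫(-1/(z - 4)) dz + ∫(1/(z - 2)) dz.
Step 5. Evaluate the standard form [assuming z > 2]: now z**2/2 + log(z - 2) + 4*log(z + 5) + ∫(-1/(z - 4)) dz.
Step 6. Evaluate the standard form [assuming z > 4]: now z**2/2 - log(z - 4) + log(z - 2) + 4*log(z + 5).
Answer: z**2/2 - log(z - 4) + log(z - 2) + 4*log(z + 5).


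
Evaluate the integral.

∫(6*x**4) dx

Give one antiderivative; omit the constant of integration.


Answer: 6*x**5/5.


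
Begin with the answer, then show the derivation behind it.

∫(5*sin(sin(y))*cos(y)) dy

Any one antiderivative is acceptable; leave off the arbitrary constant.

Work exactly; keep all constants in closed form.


The answer is -5*cos(sin(y)).
Step 1. Substitute u = sin(y), turning ∫(5*sin(sin(y))*cos(y)) dy into ∫(5*sin(u)) du: now ∫(5*sin(u)) du.
Step 2. Evaluate the standard form: now -5*cos(u).
Step 3. Substitute back u = sin(y): now -5*cos(sin(y)).
Answer: -5*cos(sin(y)).


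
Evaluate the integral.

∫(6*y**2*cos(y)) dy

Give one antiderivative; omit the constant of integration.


Answer: 6*y**2*sin(y) + 12*y*cos(y) - 12*sin(y).


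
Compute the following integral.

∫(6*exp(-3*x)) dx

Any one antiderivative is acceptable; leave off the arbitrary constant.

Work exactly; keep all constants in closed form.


Answer: -2*exp(-3*x).


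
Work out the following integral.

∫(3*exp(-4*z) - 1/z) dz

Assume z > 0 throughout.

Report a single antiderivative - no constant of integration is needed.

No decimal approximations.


Answer: -log(z) - 3*exp(-4*z)/4.


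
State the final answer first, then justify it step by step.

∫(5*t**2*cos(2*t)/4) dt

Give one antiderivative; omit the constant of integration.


The answer is 5*t**2*sin(2*t)/8 + 5*t*cos(2*t)/8 - 5*sin(2*t)/16.
Step 1. Integrate ∫(5*t**2*cos(2*t)/4) dt by parts with u = t**2, dv = (5*cos(2*t)/4) dt, so v = 5*sin(2*t)/8: now 5*t**2*sin(2*t)/8 + ∫(-5*t*sin(2*t)/4) dt.
Step 2. Integrate ∫(-5*t*sin(2*t)/4) dt by parts with u = t, dv = (-5*sin(2*t)/4) dt, so v = 5*cos(2*t)/8: now 5*t**2*sin(2*t)/8 + 5*t*cos(2*t)/8 + ∫(-5*cos(2*t)/8) dt.
Step 3. Evaluate the standard form: now 5*t**2*sin(2*t)/8 + 5*t*cos(2*t)/8 - 5*sin(2*t)/16.
Answer: 5*t**2*sin(2*t)/8 + 5*t*cos(2*t)/8 - 5*sin(2*t)/16.


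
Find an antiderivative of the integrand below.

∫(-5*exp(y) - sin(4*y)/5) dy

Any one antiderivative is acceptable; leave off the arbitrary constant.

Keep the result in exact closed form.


Answer: -5*exp(y) + cos(4*y)/20.


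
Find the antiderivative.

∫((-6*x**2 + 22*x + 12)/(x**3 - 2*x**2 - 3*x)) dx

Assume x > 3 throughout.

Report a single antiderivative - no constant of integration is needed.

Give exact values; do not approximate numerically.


Answer: -4*log(x) + 2*log(x - 3) - 4*log(x + 1).


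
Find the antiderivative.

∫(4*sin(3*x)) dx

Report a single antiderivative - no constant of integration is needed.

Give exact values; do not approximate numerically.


Answer: -4*cos(3*x)/3.


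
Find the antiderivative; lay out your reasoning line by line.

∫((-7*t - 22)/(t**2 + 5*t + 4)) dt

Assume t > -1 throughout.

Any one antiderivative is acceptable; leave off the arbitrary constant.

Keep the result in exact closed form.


Step 1. Decompose ∫((-7*t - 22)/(t**2 + 5*t + 4)) dt by partial fractions, (-7*t - 22)/(t**2 + 5*t + 4) = -2/(t + 4) - 5/(t + 1): now ∫(-5/(t + 1)) dt + ∫(-2/(t + 4)) dt.
Step 2. Evaluate the standard form [assuming t > -1]: now -5*log(t + 1) + ∫(-2/(t + 4)) dt.
Step 3. Evaluate the standard form [assuming t > -4]: now -5*log(t + 1) - 2*log(t + 4).
Answer: -5*log(t + 1) - 2*log(t + 4).


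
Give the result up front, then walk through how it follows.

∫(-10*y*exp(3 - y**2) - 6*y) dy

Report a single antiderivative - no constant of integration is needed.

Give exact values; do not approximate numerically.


The answer is -3*y**2 + 5*exp(3 - y**2).
Step 1. Rewrite: now ∫(-6*y) dy + ∫(-10*y*exp(3 - y**2)) dy.
Step 2. Evaluate the standard form: now -3*y**2 + ∫(-10*y*exp(3 - y**2)) dy.
Step 3. Substitute u = y**2 - 3, turning ∫(-10*y*exp(3 - y**2)) dy into ∫(-5*exp(-u)) du: now -3*y**2 + ∫(-5*exp(-u)) du.
Step 4. Evaluate the standard form: now -3*y**2 + 5*exp(-u).
Step 5. Substitute back u = y**2 - 3: now -3*y**2 + 5*exp(3 - y**2).
Answer: -3*y**2 + 5*exp(3 - y**2).


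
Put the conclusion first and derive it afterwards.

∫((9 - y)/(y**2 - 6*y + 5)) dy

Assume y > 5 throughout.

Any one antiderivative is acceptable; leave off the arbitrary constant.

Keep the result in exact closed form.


The answer is log(y - 5) - 2*log(y - 1).
Step 1. Decompose ∫((9 - y)/(y**2 - 6*y + 5)) dy by partial fractions, (9 - y)/(y**2 - 6*y + 5) = -2/(y - 1) + 1/(y - 5): now ∫(1/(y - 5)) dy + ∫(-2/(y - 1)) dy.
Step 2. Evaluate the standard form [assuming y > 1]: now -2*log(y - 1) + ∫(1/(y - 5)) dy.
Step 3. Evaluate the standard form [assuming y > 5]: now log(y - 5) - 2*log(y - 1).
Answer: log(y - 5) - 2*log(y - 1).


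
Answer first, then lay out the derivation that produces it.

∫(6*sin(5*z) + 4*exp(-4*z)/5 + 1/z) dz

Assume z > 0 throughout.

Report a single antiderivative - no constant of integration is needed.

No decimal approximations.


The answer is log(z) - 6*cos(5*z)/5 - exp(-4*z)/5.
Step 1. Rewrite: now ∫(1/z) dz + ∫(4*exp(-4*z)/5) dz + ∫(6*sin(5*z)) dz.
Step 2. Evaluate the standard form [assuming z > 0]: now log(z) + ∫(4*exp(-4*z)/5) dz + ∫(6*sin(5*z)) dz.
Step 3. Evaluate the standard form: now log(z) - 6*cos(5*z)/5 + ∫(4*exp(-4*z)/5) dz.
Step 4. Evaluate the standard form: now log(z) - 6*cos(5*z)/5 - exp(-4*z)/5.
Answer: log(z) - 6*cos(5*z)/5 - exp(-4*z)/5.


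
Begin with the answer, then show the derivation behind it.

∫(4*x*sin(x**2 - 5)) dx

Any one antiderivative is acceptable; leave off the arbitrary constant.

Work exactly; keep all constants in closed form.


The answer is -2*cos(x**2 - 5).
Step 1. Substitute u = x**2 - 5, turning ∫(4*x*sin(x**2 - 5)) dx into ∫(2*sin(u)) du: now ∫(2*sin(u)) du.
Step 2. Evaluate the standard form: now -2*cos(u).
Step 3. Substitute back u = x**2 - 5: now -2*cos(x**2 - 5).
Answer: -2*cos(x**2 - 5).


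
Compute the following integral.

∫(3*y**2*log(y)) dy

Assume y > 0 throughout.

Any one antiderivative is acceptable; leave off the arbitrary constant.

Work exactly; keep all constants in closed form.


Answer: y**3*log(y) - y**3/3.


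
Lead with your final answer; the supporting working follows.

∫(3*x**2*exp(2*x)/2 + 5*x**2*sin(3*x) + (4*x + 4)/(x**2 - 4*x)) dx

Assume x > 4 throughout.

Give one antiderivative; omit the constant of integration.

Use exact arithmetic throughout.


The answer is 3*x**2*exp(2*x)/4 - 5*x**2*cos(3*x)/3 - 3*x*exp(2*x)/4 + 10*x*sin(3*x)/9 + 3*exp(2*x)/8 - log(x) + 5*log(x - 4) + 10*cos(3*x)/27.
Step 1. Rewrite: now ∫(3*x**2*exp(2*x)/2) dx + ∫(5*x**2*sin(3*x)) dx + ∫((4*x + 4)/(x**2 - 4*x)) dx.
Step 2. Integrate ∫(5*x**2*sin(3*x)) dx by parts with u = x**2, dv = (5*sin(3*x)) dx, so v = -5*cos(3*x)/3: now -5*x**2*cos(3*x)/3 + ∫(10*x*cos(3*x)/3) dx + ∫(3*x**2*exp(2*x)/2) dx + ∫((4*x + 4)/(x**2 - 4*x)) dx.
Step 3. Integrate ∫(10*x*cos(3*x)/3) dx by parts with u = x, dv = (10*cos(3*x)/3) dx, so v = 10*sin(3*x)/9: now -5*x**2*cos(3*x)/3 + 10*x*sin(3*x)/9 + ∫(3*x**2*exp(2*x)/2) dx + ∫((4*x + 4)/(x**2 - 4*x)) dx + ∫(-10*sin(3*x)/9) dx.
Step 4. Evaluate the standard form: now -5*x**2*cos(3*x)/3 + 10*x*sin(3*x)/9 + 10*cos(3*x)/27 + ∫(3*x**2*exp(2*x)/2) dx + ∫((4*x + 4)/(x**2 - 4*x)) dx.
Step 5. Integrate ∫(3*x**2*exp(2*x)/2) dx by parts with u = x**2, dv = (3*exp(2*x)/2) dx, so v = 3*exp(2*x)/4: now 3*x**2*exp(2*x)/4 - 5*x**2*cos(3*x)/3 + 10*x*sin(3*x)/9 + 10*cos(3*x)/27 + ∫(-3*x*exp(2*x)/2) dx + ∫((4*x + 4)/(x**2 - 4*x)) dx.
Step 6. Integrate ∫(-3*x*exp(2*x)/2) dx by parts with u = x, dv = (-3*exp(2*x)/2) dx, so v = -3*exp(2*x)/4: now 3*x**2*exp(2*x)/4 - 5*x**2*cos(3*x)/3 - 3*x*exp(2*x)/4 + 10*x*sin(3*x)/9 + 10*cos(3*x)/27 + ∫((4*x + 4)/(x**2 - 4*x)) dx + ∫(3*exp(2*x)/4) dx.
Step 7. Evaluate the standard form: now 3*x**2*exp(2*x)/4 - 5*x**2*cos(3*x)/3 - 3*x*exp(2*x)/4 + 10*x*sin(3*x)/9 + 3*exp(2*x)/8 + 10*cos(3*x)/27 + ∫((4*x + 4)/(x**2 - 4*x)) dx.
Step 8. Decompose ∫((4*x + 4)/(x**2 - 4*x)) dx by partial fractions, (4*x + 4)/(x**2 - 4*x) = 5/(x - 4) - 1/x: now 3*x**2*exp(2*x)/4 - 5*x**2*cos(3*x)/3 - 3*x*exp(2*x)/4 + 10*x*sin(3*x)/9 + 3*exp(2*x)/8 + 10*cos(3*x)/27 + ∫(-1/x) dx + ∫(5/(x - 4)) dx.
Step 9. Evaluate the standard form [assuming x > 0]: now 3*x**2*exp(2*x)/4 - 5*x**2*cos(3*x)/3 - 3*x*exp(2*x)/4 + 10*x*sin(3*x)/9 + 3*exp(2*x)/8 - log(x) + 10*cos(3*x)/27 + ∫(5/(x - 4)) dx.
Step 10. Evaluate the standard form [assuming x > 4]: now 3*x**2*exp(2*x)/4 - 5*x**2*cos(3*x)/3 - 3*x*exp(2*x)/4 + 10*x*sin(3*x)/9 + 3*exp(2*x)/8 - log(x) + 5*log(x - 4) + 10*cos(3*x)/27.
Answer: 3*x**2*exp(2*x)/4 - 5*x**2*cos(3*x)/3 - 3*x*exp(2*x)/4 + 10*x*sin(3*x)/9 + 3*exp(2*x)/8 - log(x) + 5*log(x - 4) + 10*cos(3*x)/27.


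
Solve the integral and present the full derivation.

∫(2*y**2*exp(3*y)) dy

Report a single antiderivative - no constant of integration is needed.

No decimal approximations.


Step 1. Integrate ∫(2*y**2*exp(3*y)) dy by parts with u = y**2, dv = (2*exp(3*y)) dy, so v = 2*exp(3*y)/3: now 2*y**2*exp(3*y)/3 + ∫(-4*y*exp(3*y)/3) dy.
Step 2. Integrate ∫(-4*y*exp(3*y)/3) dy by parts with u = y, dv = (-4*exp(3*y)/3) dy, so v = -4*exp(3*y)/9: now 2*y**2*exp(3*y)/3 - 4*y*exp(3*y)/9 + ∫(4*exp(3*y)/9) dy.
Step 3. Evaluate the standard form: now 2*y**2*exp(3*y)/3 - 4*y*exp(3*y)/9 + 4*exp(3*y)/27.
Answer: 2*y**2*exp(3*y)/3 - 4*y*exp(3*y)/9 + 4*exp(3*y)/27.


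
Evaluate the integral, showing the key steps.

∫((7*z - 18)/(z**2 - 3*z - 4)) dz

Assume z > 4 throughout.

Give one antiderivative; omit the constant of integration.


Step 1. Decompose ∫((7*z - 18)/(z**2 - 3*z - 4)) dz by partial fractions, (7*z - 18)/(z**2 - 3*z - 4) = 5/(z + 1) + 2/(z - 4): now ∫(2/(z - 4)) dz + ∫(5/(z + 1)) dz.
Step 2. Evaluate the standard form [assuming z > 4]: now 2*log(z - 4) + ∫(5/(z + 1)) dz.
Step 3. Evaluate the standard form [assuming z > -1]: now 2*log(z - 4) + 5*log(z + 1).
Answer: 2*log(z - 4) + 5*log(z + 1).


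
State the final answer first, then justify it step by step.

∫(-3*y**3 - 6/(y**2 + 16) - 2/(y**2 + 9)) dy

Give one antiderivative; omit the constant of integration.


The answer is -3*y**4/4 - 3*atan(y/4)/2 - 2*atan(y/3)/3.
Step 1. Rewrite: now ∫(-3*y**3) dy + ∫(-2/(y**2 + 9)) dy + ∫(-6/(y**2 + 16)) dy.
Step 2. Evaluate the standard form: now -3*atan(y/4)/2 + ∫(-3*y**3) dy + ∫(-2/(y**2 + 9)) dy.
Step 3. Evaluate the standard form: now -3*y**4/4 - 3*atan(y/4)/2 + ∫(-2/(y**2 + 9)) dy.
Step 4. Evaluate the standard form: now -3*y**4/4 - 3*atan(y/4)/2 - 2*atan(y/3)/3.
Answer: -3*y**4/4 - 3*atan(y/4)/2 - 2*atan(y/3)/3.


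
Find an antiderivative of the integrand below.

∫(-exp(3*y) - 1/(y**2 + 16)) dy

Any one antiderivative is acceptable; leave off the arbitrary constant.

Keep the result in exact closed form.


Answer: -exp(3*y)/3 - atan(y/4)/4.


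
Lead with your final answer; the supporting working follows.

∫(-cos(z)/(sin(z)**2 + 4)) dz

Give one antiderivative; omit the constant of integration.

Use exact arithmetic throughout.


The answer is -atan(sin(z)/2)/2.
Step 1. Substitute u = sin(z), turning ∫(-cos(z)/(sin(z)**2 + 4)) dz into ∫(-1/(u**2 + 4)) du: now ∫(-1/(u**2 + 4)) du.
Step 2. Evaluate the standard form: now -atan(u/2)/2.
Step 3. Substitute back u = sin(z): now -atan(sin(z)/2)/2.
Answer: -atan(sin(z)/2)/2.


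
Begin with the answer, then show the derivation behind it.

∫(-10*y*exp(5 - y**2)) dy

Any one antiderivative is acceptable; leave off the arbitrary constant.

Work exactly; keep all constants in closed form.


The answer is 5*exp(5 - y**2).
Step 1. Substitute u = y**2 - 5, turning ∫(-10*y*exp(5 - y**2)) dy into ∫(-5*exp(-u)) du: now ∫(-5*exp(-u)) du.
Step 2. Evaluate the standard form: now 5*exp(-u).
Step 3. Substitute back u = y**2 - 5: now 5*exp(5 - y**2).
Answer: 5*exp(5 - y**2).


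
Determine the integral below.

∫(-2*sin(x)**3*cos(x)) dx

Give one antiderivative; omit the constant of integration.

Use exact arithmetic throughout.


Answer: -sin(x)**4/2.


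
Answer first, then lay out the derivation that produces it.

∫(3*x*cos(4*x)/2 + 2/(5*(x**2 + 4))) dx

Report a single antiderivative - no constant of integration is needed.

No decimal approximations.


The answer is 3*x*sin(4*x)/8 + 3*cos(4*x)/32 + atan(x/2)/5.
Step 1. Rewrite: now ∫(3*x*cos(4*x)/2) dx + ∫(2/(5*(x**2 + 4))) dx.
Step 2. Evaluate the standard form: now atan(x/2)/5 + ∫(3*x*cos(4*x)/2) dx.
Step 3. Integrate ∫(3*x*cos(4*x)/2) dx by parts with u = x, dv = (3*cos(4*x)/2) dx, so v = 3*sin(4*x)/8: now 3*x*sin(4*x)/8 + atan(x/2)/5 + ∫(-3*sin(4*x)/8) dx.
Step 4. Evaluate the standard form: now 3*x*sin(4*x)/8 + 3*cos(4*x)/32 + atan(x/2)/5.
Answer: 3*x*sin(4*x)/8 + 3*cos(4*x)/32 + atan(x/2)/5.


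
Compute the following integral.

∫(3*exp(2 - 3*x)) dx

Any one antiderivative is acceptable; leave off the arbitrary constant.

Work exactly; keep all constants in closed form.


Answer: -exp(2 - 3*x).


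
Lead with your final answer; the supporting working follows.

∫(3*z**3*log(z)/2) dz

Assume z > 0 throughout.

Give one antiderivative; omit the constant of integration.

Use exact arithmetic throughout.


The answer is 3*z**4*log(z)/8 - 3*z**4/32.
Step 1. Integrate ∫(3*z**3*log(z)/2) dz by parts with u = log(z), dv = (3*z**3/2) dz, so v = 3*z**4/8 [assuming z > 0]: now 3*z**4*log(z)/8 + ∫(-3*z**3/8) dz.
Step 2. Evaluate the standard form: now 3*z**4*log(z)/8 - 3*z**4/32.
Answer: 3*z**4*log(z)/8 - 3*z**4/32.


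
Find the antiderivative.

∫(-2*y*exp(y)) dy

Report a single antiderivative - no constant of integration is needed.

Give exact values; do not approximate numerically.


Answer: -2*y*exp(y) + 2*exp(y).


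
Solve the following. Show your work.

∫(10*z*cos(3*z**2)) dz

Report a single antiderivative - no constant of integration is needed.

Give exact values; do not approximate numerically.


Step 1. Substitute u = z**2, turning ∫(10*z*cos(3*z**2)) dz into ∫(5*cos(3*u)) du: now ∫(5*cos(3*u)) du.
Step 2. Evaluate the standard form: now 5*sin(3*u)/3.
Step 3. Substitute back u = z**2: now 5*sin(3*z**2)/3.
Answer: 5*sin(3*z**2)/3.


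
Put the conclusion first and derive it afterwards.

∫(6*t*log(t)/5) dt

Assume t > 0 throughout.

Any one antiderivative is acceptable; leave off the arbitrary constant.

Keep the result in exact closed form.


The answer is 3*t**2*log(t)/5 - 3*t**2/10.
Step 1. Integrate ∫(6*t*log(t)/5) dt by parts with u = log(t), dv = (6*t/5) dt, so v = 3*t**2/5 [assuming t > 0]: now 3*t**2*log(t)/5 + ∫(-3*t/5) dt.
Step 2. Evaluate the standard form: now 3*t**2*log(t)/5 - 3*t**2/10.
Answer: 3*t**2*log(t)/5 - 3*t**2/10.


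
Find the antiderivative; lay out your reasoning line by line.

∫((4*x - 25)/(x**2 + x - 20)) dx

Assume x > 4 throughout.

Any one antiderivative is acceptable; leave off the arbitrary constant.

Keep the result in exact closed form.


Step 1. Decompose ∫((4*x - 25)/(x**2 + x - 20)) dx by partial fractions, (4*x - 25)/(x**2 + x - 20) = 5/(x + 5) - 1/(x - 4): now ∫(-1/(x - 4)) dx + ∫(5/(x + 5)) dx.
Step 2. Evaluate the standard form [assuming x > 4]: now -log(x - 4) + ∫(5/(x + 5)) dx.
Step 3. Evaluate the standard form [assuming x > -5]: now -log(x - 4) + 5*log(x + 5).
Answer: -log(x - 4) + 5*log(x + 5).


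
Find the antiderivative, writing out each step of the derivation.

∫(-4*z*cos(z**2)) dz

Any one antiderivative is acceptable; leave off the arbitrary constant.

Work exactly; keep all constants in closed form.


Step 1. Substitute u = z**2, turning ∫(-4*z*cos(z**2)) dz into ∫(-2*cos(u)) du: now ∫(-2*cos(u)) du.
Step 2. Evaluate the standard form: now -2*sin(u).
Step 3. Substitute back u = z**2: now -2*sin(z**2).
Answer: -2*sin(z**2).


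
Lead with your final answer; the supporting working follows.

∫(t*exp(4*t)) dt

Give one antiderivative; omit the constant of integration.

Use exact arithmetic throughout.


The answer is t*exp(4*t)/4 - exp(4*t)/16.
Step 1. Integrate ∫(t*exp(4*t)) dt by parts with u = t, dv = (exp(4*t)) dt, so v = exp(4*t)/4: now t*exp(4*t)/4 + ∫(-exp(4*t)/4) dt.
Step 2. Evaluate the standard form: now t*exp(4*t)/4 - exp(4*t)/16.
Answer: t*exp(4*t)/4 - exp(4*t)/16.


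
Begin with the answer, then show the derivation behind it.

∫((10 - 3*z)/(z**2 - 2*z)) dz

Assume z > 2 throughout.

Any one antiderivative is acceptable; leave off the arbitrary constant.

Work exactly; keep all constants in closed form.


The answer is -5*log(z) + 2*log(z - 2).
Step 1. Decompose ∫((10 - 3*z)/(z**2 - 2*z)) dz by partial fractions, (10 - 3*z)/(z**2 - 2*z) = 2/(z - 2) - 5/z: now ∫(-5/z) dz + ∫(2/(z - 2)) dz.
Step 2. Evaluate the standard form [assuming z > 0]: now -5*log(z) + ∫(2/(z - 2)) dz.
Step 3. Evaluate the standard form [assuming z > 2]: now -5*log(z) + 2*log(z - 2).
Answer: -5*log(z) + 2*log(z - 2).


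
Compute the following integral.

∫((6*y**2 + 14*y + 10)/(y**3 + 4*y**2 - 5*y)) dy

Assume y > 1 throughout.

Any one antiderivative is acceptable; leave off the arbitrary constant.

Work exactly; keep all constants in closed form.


Answer: -2*log(y) + 5*log(y - 1) + 3*log(y + 5).


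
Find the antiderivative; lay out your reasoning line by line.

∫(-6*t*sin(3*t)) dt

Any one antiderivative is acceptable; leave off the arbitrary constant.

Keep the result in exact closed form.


Step 1. Integrate ∫(-6*t*sin(3*t)) dt by parts with u = t, dv = (-6*sin(3*t)) dt, so v = 2*cos(3*t): now 2*t*cos(3*t) + ∫(-2*cos(3*t)) dt.
Step 2. Evaluate the standard form: now 2*t*cos(3*t) - 2*sin(3*t)/3.
Answer: 2*t*cos(3*t) - 2*sin(3*t)/3.


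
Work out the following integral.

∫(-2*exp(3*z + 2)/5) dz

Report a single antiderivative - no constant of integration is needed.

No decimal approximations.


Answer: -2*exp(3*z + 2)/15.
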